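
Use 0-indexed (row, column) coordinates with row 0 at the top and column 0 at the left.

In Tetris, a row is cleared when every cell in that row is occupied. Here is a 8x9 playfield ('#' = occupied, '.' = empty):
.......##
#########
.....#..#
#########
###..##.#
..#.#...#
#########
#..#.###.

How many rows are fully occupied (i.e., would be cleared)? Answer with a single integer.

Check each row:
  row 0: 7 empty cells -> not full
  row 1: 0 empty cells -> FULL (clear)
  row 2: 7 empty cells -> not full
  row 3: 0 empty cells -> FULL (clear)
  row 4: 3 empty cells -> not full
  row 5: 6 empty cells -> not full
  row 6: 0 empty cells -> FULL (clear)
  row 7: 4 empty cells -> not full
Total rows cleared: 3

Answer: 3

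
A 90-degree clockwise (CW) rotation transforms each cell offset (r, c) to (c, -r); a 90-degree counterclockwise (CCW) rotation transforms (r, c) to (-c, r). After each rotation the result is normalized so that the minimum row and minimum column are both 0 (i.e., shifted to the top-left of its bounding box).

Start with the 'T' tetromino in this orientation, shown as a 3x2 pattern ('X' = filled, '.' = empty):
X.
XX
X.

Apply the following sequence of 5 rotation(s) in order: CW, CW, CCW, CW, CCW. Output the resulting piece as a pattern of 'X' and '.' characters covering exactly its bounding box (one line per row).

Answer: XXX
.X.

Derivation:
Start:
X.
XX
X.
After rotation 1 (CW):
XXX
.X.
After rotation 2 (CW):
.X
XX
.X
After rotation 3 (CCW):
XXX
.X.
After rotation 4 (CW):
.X
XX
.X
After rotation 5 (CCW):
XXX
.X.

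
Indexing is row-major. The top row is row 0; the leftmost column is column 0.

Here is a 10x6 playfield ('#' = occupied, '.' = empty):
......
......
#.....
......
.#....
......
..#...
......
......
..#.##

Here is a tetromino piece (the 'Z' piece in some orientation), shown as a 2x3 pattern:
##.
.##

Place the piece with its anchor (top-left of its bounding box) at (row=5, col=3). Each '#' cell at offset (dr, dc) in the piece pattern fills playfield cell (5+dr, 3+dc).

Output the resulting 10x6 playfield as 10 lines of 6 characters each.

Fill (5+0,3+0) = (5,3)
Fill (5+0,3+1) = (5,4)
Fill (5+1,3+1) = (6,4)
Fill (5+1,3+2) = (6,5)

Answer: ......
......
#.....
......
.#....
...##.
..#.##
......
......
..#.##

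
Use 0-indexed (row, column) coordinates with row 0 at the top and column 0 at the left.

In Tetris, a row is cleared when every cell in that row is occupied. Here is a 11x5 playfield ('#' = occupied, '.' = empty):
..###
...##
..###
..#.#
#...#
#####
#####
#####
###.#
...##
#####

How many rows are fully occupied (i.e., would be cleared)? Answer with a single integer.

Check each row:
  row 0: 2 empty cells -> not full
  row 1: 3 empty cells -> not full
  row 2: 2 empty cells -> not full
  row 3: 3 empty cells -> not full
  row 4: 3 empty cells -> not full
  row 5: 0 empty cells -> FULL (clear)
  row 6: 0 empty cells -> FULL (clear)
  row 7: 0 empty cells -> FULL (clear)
  row 8: 1 empty cell -> not full
  row 9: 3 empty cells -> not full
  row 10: 0 empty cells -> FULL (clear)
Total rows cleared: 4

Answer: 4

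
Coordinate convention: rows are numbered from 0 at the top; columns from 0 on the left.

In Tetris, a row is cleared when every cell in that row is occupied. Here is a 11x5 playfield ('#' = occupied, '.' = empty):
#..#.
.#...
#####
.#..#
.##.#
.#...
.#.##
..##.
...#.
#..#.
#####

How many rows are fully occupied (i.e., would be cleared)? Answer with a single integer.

Answer: 2

Derivation:
Check each row:
  row 0: 3 empty cells -> not full
  row 1: 4 empty cells -> not full
  row 2: 0 empty cells -> FULL (clear)
  row 3: 3 empty cells -> not full
  row 4: 2 empty cells -> not full
  row 5: 4 empty cells -> not full
  row 6: 2 empty cells -> not full
  row 7: 3 empty cells -> not full
  row 8: 4 empty cells -> not full
  row 9: 3 empty cells -> not full
  row 10: 0 empty cells -> FULL (clear)
Total rows cleared: 2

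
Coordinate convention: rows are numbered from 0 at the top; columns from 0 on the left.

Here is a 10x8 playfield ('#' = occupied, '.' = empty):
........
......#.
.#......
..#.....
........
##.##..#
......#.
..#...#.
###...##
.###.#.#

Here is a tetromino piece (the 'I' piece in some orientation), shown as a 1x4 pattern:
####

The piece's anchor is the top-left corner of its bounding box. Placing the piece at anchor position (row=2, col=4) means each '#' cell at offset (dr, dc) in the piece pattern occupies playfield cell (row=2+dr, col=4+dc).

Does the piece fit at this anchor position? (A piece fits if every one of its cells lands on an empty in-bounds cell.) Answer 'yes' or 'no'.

Check each piece cell at anchor (2, 4):
  offset (0,0) -> (2,4): empty -> OK
  offset (0,1) -> (2,5): empty -> OK
  offset (0,2) -> (2,6): empty -> OK
  offset (0,3) -> (2,7): empty -> OK
All cells valid: yes

Answer: yes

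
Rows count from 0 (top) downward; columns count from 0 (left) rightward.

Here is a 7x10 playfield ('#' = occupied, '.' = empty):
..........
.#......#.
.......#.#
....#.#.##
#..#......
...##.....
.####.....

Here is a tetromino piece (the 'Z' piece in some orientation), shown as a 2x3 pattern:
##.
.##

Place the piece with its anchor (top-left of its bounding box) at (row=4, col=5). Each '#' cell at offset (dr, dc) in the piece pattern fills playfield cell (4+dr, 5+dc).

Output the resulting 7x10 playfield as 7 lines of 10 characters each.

Answer: ..........
.#......#.
.......#.#
....#.#.##
#..#.##...
...##.##..
.####.....

Derivation:
Fill (4+0,5+0) = (4,5)
Fill (4+0,5+1) = (4,6)
Fill (4+1,5+1) = (5,6)
Fill (4+1,5+2) = (5,7)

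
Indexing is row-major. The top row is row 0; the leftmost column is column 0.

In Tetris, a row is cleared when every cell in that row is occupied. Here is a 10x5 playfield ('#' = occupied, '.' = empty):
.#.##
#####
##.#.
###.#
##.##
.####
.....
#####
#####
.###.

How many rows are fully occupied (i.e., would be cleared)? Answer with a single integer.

Answer: 3

Derivation:
Check each row:
  row 0: 2 empty cells -> not full
  row 1: 0 empty cells -> FULL (clear)
  row 2: 2 empty cells -> not full
  row 3: 1 empty cell -> not full
  row 4: 1 empty cell -> not full
  row 5: 1 empty cell -> not full
  row 6: 5 empty cells -> not full
  row 7: 0 empty cells -> FULL (clear)
  row 8: 0 empty cells -> FULL (clear)
  row 9: 2 empty cells -> not full
Total rows cleared: 3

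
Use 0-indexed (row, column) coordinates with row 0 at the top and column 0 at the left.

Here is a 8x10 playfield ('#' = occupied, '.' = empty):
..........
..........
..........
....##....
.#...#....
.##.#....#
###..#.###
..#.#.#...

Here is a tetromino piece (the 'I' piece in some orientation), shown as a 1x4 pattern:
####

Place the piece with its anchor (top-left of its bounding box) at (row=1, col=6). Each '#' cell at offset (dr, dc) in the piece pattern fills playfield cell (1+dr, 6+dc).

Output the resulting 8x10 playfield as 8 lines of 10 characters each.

Answer: ..........
......####
..........
....##....
.#...#....
.##.#....#
###..#.###
..#.#.#...

Derivation:
Fill (1+0,6+0) = (1,6)
Fill (1+0,6+1) = (1,7)
Fill (1+0,6+2) = (1,8)
Fill (1+0,6+3) = (1,9)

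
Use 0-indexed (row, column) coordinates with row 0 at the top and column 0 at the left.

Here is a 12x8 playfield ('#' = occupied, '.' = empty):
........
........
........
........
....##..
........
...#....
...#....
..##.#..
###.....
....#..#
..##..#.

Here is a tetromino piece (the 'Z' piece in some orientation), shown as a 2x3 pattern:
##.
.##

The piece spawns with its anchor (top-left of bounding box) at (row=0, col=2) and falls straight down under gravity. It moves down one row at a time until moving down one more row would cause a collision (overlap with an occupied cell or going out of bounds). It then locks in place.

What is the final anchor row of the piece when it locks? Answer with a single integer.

Spawn at (row=0, col=2). Try each row:
  row 0: fits
  row 1: fits
  row 2: fits
  row 3: blocked -> lock at row 2

Answer: 2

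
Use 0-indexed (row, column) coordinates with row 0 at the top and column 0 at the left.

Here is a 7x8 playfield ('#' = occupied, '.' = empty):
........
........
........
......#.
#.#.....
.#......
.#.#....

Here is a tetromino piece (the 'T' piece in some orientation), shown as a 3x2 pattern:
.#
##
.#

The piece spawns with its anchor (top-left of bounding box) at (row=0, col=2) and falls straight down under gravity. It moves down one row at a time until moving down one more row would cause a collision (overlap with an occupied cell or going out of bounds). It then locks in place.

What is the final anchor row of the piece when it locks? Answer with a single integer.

Spawn at (row=0, col=2). Try each row:
  row 0: fits
  row 1: fits
  row 2: fits
  row 3: blocked -> lock at row 2

Answer: 2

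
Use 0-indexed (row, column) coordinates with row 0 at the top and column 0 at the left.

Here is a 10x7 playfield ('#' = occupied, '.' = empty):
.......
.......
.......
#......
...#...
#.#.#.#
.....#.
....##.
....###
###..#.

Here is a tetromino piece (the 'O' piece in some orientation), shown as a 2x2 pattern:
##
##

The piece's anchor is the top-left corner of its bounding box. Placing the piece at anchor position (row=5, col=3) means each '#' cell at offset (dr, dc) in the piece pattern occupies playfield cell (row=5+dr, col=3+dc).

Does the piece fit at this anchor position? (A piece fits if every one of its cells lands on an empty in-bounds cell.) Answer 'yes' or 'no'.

Check each piece cell at anchor (5, 3):
  offset (0,0) -> (5,3): empty -> OK
  offset (0,1) -> (5,4): occupied ('#') -> FAIL
  offset (1,0) -> (6,3): empty -> OK
  offset (1,1) -> (6,4): empty -> OK
All cells valid: no

Answer: no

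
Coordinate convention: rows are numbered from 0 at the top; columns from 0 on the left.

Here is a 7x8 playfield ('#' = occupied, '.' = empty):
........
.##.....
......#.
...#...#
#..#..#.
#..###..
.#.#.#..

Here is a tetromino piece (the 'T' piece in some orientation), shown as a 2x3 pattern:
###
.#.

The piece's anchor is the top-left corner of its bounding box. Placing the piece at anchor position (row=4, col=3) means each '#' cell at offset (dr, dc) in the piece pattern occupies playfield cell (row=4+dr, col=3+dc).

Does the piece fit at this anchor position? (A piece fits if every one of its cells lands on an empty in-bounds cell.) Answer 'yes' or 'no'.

Check each piece cell at anchor (4, 3):
  offset (0,0) -> (4,3): occupied ('#') -> FAIL
  offset (0,1) -> (4,4): empty -> OK
  offset (0,2) -> (4,5): empty -> OK
  offset (1,1) -> (5,4): occupied ('#') -> FAIL
All cells valid: no

Answer: no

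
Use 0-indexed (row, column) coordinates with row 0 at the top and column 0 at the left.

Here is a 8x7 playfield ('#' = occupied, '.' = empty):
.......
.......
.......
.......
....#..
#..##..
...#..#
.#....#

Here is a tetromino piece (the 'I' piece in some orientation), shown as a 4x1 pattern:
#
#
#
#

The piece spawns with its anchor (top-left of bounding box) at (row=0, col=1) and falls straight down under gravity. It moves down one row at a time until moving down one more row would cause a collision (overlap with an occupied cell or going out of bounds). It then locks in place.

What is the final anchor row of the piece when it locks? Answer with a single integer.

Answer: 3

Derivation:
Spawn at (row=0, col=1). Try each row:
  row 0: fits
  row 1: fits
  row 2: fits
  row 3: fits
  row 4: blocked -> lock at row 3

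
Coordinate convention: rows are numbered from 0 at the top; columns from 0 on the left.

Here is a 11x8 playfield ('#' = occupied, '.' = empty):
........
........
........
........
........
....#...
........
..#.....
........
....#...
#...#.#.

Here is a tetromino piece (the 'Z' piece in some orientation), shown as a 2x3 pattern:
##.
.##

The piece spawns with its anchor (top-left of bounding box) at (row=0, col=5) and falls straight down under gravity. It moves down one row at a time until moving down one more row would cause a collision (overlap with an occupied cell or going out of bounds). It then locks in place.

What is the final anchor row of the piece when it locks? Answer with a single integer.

Spawn at (row=0, col=5). Try each row:
  row 0: fits
  row 1: fits
  row 2: fits
  row 3: fits
  row 4: fits
  row 5: fits
  row 6: fits
  row 7: fits
  row 8: fits
  row 9: blocked -> lock at row 8

Answer: 8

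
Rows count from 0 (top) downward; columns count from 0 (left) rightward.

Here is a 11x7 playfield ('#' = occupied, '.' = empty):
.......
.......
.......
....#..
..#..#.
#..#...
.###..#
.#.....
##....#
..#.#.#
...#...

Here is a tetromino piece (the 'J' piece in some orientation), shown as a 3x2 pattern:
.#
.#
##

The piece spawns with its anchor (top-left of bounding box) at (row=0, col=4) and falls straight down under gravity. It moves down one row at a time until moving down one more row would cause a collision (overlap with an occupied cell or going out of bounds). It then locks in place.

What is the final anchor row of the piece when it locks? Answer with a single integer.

Spawn at (row=0, col=4). Try each row:
  row 0: fits
  row 1: blocked -> lock at row 0

Answer: 0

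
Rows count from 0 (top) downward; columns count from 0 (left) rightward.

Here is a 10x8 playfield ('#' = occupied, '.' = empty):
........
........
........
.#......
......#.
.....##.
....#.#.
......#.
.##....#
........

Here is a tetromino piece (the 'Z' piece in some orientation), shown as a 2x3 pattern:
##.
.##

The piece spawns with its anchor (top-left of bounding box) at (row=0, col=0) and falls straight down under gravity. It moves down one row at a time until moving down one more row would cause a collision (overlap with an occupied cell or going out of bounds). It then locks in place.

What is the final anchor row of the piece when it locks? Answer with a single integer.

Answer: 1

Derivation:
Spawn at (row=0, col=0). Try each row:
  row 0: fits
  row 1: fits
  row 2: blocked -> lock at row 1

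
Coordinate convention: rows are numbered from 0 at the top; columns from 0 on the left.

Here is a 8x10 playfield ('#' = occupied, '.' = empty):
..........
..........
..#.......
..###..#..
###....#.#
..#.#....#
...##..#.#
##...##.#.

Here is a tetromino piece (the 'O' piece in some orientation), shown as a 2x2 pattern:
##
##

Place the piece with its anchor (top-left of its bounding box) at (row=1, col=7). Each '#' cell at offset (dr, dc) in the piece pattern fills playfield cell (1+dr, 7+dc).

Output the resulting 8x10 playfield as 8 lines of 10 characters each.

Fill (1+0,7+0) = (1,7)
Fill (1+0,7+1) = (1,8)
Fill (1+1,7+0) = (2,7)
Fill (1+1,7+1) = (2,8)

Answer: ..........
.......##.
..#....##.
..###..#..
###....#.#
..#.#....#
...##..#.#
##...##.#.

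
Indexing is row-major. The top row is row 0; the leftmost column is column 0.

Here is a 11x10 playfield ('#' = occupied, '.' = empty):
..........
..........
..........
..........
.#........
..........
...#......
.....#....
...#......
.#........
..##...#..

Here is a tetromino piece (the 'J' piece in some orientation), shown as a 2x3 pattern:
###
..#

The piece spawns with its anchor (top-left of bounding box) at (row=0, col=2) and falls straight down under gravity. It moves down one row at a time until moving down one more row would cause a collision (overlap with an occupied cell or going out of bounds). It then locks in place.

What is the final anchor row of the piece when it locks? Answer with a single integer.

Spawn at (row=0, col=2). Try each row:
  row 0: fits
  row 1: fits
  row 2: fits
  row 3: fits
  row 4: fits
  row 5: fits
  row 6: blocked -> lock at row 5

Answer: 5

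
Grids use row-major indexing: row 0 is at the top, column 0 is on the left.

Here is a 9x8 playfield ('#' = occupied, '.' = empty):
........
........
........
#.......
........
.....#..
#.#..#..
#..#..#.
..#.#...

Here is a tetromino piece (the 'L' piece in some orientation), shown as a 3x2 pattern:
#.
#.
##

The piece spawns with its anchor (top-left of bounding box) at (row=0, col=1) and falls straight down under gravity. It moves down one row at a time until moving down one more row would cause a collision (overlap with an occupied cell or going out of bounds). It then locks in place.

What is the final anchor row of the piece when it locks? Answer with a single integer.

Answer: 3

Derivation:
Spawn at (row=0, col=1). Try each row:
  row 0: fits
  row 1: fits
  row 2: fits
  row 3: fits
  row 4: blocked -> lock at row 3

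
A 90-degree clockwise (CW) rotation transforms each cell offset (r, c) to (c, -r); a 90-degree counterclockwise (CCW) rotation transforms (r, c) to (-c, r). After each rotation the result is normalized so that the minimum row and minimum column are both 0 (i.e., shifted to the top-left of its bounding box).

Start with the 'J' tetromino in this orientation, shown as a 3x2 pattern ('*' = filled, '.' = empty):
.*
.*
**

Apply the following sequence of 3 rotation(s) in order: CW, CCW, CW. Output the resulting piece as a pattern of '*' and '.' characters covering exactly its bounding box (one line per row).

Start:
.*
.*
**
After rotation 1 (CW):
*..
***
After rotation 2 (CCW):
.*
.*
**
After rotation 3 (CW):
*..
***

Answer: *..
***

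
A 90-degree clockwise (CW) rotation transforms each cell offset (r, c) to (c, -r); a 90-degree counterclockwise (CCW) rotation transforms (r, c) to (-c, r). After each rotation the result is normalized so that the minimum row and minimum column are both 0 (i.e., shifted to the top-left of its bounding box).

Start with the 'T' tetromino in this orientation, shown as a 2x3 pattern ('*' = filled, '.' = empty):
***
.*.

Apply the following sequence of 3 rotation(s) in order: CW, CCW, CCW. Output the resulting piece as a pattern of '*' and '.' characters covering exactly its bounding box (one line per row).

Start:
***
.*.
After rotation 1 (CW):
.*
**
.*
After rotation 2 (CCW):
***
.*.
After rotation 3 (CCW):
*.
**
*.

Answer: *.
**
*.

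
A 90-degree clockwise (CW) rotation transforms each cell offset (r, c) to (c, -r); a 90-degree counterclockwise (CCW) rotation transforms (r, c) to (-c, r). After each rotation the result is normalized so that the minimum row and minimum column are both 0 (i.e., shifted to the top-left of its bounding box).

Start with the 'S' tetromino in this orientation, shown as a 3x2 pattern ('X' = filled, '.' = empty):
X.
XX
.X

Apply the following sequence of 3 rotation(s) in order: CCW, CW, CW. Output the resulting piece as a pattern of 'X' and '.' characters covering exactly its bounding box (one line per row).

Start:
X.
XX
.X
After rotation 1 (CCW):
.XX
XX.
After rotation 2 (CW):
X.
XX
.X
After rotation 3 (CW):
.XX
XX.

Answer: .XX
XX.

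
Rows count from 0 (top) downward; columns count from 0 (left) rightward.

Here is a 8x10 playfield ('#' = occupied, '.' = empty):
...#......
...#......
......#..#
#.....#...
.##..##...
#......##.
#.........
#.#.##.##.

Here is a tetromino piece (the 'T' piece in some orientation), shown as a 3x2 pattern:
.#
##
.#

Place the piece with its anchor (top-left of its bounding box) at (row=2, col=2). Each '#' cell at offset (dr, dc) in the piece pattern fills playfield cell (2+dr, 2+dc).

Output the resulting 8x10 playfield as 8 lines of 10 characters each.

Fill (2+0,2+1) = (2,3)
Fill (2+1,2+0) = (3,2)
Fill (2+1,2+1) = (3,3)
Fill (2+2,2+1) = (4,3)

Answer: ...#......
...#......
...#..#..#
#.##..#...
.###.##...
#......##.
#.........
#.#.##.##.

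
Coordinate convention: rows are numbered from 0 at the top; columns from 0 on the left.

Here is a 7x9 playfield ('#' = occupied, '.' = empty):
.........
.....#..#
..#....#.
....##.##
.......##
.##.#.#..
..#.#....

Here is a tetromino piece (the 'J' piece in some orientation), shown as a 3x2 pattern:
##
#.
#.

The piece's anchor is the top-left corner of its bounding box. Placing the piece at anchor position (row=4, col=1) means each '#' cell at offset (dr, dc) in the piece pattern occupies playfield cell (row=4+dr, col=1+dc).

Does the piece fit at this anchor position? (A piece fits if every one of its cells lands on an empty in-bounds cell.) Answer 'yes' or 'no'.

Check each piece cell at anchor (4, 1):
  offset (0,0) -> (4,1): empty -> OK
  offset (0,1) -> (4,2): empty -> OK
  offset (1,0) -> (5,1): occupied ('#') -> FAIL
  offset (2,0) -> (6,1): empty -> OK
All cells valid: no

Answer: no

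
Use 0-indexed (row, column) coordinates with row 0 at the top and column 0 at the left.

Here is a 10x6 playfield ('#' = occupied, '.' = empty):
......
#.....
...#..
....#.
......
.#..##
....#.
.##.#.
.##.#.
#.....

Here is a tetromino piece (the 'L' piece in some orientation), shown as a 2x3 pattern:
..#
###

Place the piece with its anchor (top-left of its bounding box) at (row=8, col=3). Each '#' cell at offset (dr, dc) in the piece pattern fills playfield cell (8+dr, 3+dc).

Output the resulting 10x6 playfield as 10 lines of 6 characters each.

Fill (8+0,3+2) = (8,5)
Fill (8+1,3+0) = (9,3)
Fill (8+1,3+1) = (9,4)
Fill (8+1,3+2) = (9,5)

Answer: ......
#.....
...#..
....#.
......
.#..##
....#.
.##.#.
.##.##
#..###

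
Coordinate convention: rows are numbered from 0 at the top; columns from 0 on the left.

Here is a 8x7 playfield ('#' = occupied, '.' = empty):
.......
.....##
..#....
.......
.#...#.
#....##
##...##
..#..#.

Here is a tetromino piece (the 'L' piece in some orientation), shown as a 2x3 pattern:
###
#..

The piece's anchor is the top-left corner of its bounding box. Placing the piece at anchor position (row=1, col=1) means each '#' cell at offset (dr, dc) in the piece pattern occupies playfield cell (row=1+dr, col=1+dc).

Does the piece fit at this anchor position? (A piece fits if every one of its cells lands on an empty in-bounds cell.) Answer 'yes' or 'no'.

Check each piece cell at anchor (1, 1):
  offset (0,0) -> (1,1): empty -> OK
  offset (0,1) -> (1,2): empty -> OK
  offset (0,2) -> (1,3): empty -> OK
  offset (1,0) -> (2,1): empty -> OK
All cells valid: yes

Answer: yes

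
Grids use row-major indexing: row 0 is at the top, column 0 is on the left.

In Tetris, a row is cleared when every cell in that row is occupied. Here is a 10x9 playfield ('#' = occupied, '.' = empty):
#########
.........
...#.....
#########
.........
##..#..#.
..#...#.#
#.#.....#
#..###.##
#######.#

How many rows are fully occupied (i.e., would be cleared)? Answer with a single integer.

Answer: 2

Derivation:
Check each row:
  row 0: 0 empty cells -> FULL (clear)
  row 1: 9 empty cells -> not full
  row 2: 8 empty cells -> not full
  row 3: 0 empty cells -> FULL (clear)
  row 4: 9 empty cells -> not full
  row 5: 5 empty cells -> not full
  row 6: 6 empty cells -> not full
  row 7: 6 empty cells -> not full
  row 8: 3 empty cells -> not full
  row 9: 1 empty cell -> not full
Total rows cleared: 2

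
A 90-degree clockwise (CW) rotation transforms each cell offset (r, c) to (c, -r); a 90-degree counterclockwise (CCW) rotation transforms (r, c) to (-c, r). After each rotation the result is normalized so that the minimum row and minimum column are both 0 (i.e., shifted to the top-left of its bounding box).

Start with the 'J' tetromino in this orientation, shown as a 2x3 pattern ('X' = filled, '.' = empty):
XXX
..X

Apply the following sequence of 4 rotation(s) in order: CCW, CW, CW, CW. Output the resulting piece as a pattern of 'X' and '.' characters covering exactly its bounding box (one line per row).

Start:
XXX
..X
After rotation 1 (CCW):
XX
X.
X.
After rotation 2 (CW):
XXX
..X
After rotation 3 (CW):
.X
.X
XX
After rotation 4 (CW):
X..
XXX

Answer: X..
XXX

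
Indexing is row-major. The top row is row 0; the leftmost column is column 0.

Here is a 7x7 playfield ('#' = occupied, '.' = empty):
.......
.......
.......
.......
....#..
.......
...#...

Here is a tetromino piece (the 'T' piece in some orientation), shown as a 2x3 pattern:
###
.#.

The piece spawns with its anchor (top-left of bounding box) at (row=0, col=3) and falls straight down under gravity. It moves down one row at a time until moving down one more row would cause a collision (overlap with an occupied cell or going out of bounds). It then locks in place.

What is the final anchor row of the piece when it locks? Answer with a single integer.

Spawn at (row=0, col=3). Try each row:
  row 0: fits
  row 1: fits
  row 2: fits
  row 3: blocked -> lock at row 2

Answer: 2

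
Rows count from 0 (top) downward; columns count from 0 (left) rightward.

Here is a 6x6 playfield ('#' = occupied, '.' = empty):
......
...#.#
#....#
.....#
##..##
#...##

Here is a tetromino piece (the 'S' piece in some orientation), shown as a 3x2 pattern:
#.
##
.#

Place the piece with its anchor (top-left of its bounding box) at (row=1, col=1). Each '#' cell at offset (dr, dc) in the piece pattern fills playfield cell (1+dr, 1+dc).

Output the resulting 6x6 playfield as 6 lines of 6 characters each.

Fill (1+0,1+0) = (1,1)
Fill (1+1,1+0) = (2,1)
Fill (1+1,1+1) = (2,2)
Fill (1+2,1+1) = (3,2)

Answer: ......
.#.#.#
###..#
..#..#
##..##
#...##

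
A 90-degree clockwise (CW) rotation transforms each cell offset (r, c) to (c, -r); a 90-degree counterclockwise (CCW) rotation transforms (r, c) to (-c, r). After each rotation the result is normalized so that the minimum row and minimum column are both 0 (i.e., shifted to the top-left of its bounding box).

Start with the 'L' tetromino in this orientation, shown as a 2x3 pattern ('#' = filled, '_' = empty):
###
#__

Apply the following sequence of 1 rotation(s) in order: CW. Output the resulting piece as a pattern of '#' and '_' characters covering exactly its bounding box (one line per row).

Answer: ##
_#
_#

Derivation:
Start:
###
#__
After rotation 1 (CW):
##
_#
_#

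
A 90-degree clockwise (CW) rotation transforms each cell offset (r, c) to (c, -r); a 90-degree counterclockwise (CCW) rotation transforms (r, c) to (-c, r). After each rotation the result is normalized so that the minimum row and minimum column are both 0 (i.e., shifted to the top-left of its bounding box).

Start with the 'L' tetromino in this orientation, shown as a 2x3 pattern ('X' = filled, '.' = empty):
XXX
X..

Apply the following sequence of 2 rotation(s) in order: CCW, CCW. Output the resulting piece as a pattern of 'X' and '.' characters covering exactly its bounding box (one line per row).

Start:
XXX
X..
After rotation 1 (CCW):
X.
X.
XX
After rotation 2 (CCW):
..X
XXX

Answer: ..X
XXX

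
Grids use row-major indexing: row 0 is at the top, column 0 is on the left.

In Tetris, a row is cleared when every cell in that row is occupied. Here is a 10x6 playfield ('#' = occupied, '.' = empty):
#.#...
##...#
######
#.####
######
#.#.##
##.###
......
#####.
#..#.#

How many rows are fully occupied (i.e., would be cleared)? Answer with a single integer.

Answer: 2

Derivation:
Check each row:
  row 0: 4 empty cells -> not full
  row 1: 3 empty cells -> not full
  row 2: 0 empty cells -> FULL (clear)
  row 3: 1 empty cell -> not full
  row 4: 0 empty cells -> FULL (clear)
  row 5: 2 empty cells -> not full
  row 6: 1 empty cell -> not full
  row 7: 6 empty cells -> not full
  row 8: 1 empty cell -> not full
  row 9: 3 empty cells -> not full
Total rows cleared: 2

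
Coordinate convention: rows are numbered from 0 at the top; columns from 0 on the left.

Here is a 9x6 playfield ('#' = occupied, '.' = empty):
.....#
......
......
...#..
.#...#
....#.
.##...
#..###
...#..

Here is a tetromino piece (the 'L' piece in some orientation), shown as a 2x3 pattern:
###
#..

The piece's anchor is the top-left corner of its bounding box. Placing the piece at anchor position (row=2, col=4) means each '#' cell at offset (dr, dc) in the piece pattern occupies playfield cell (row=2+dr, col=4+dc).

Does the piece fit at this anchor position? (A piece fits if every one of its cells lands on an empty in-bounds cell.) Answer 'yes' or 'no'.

Answer: no

Derivation:
Check each piece cell at anchor (2, 4):
  offset (0,0) -> (2,4): empty -> OK
  offset (0,1) -> (2,5): empty -> OK
  offset (0,2) -> (2,6): out of bounds -> FAIL
  offset (1,0) -> (3,4): empty -> OK
All cells valid: no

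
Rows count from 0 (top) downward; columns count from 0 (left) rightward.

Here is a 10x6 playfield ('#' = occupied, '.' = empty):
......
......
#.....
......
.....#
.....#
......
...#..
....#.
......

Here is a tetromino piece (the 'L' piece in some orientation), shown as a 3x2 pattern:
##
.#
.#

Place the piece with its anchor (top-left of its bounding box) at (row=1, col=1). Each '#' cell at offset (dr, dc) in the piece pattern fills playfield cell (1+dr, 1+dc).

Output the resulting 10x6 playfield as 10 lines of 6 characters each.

Answer: ......
.##...
#.#...
..#...
.....#
.....#
......
...#..
....#.
......

Derivation:
Fill (1+0,1+0) = (1,1)
Fill (1+0,1+1) = (1,2)
Fill (1+1,1+1) = (2,2)
Fill (1+2,1+1) = (3,2)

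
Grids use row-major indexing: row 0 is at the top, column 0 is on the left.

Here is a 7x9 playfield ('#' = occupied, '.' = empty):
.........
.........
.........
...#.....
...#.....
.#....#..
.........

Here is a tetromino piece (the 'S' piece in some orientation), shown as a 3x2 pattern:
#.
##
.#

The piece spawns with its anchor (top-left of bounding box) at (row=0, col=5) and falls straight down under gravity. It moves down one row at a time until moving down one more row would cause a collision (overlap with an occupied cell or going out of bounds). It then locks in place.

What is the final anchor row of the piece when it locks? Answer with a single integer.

Spawn at (row=0, col=5). Try each row:
  row 0: fits
  row 1: fits
  row 2: fits
  row 3: blocked -> lock at row 2

Answer: 2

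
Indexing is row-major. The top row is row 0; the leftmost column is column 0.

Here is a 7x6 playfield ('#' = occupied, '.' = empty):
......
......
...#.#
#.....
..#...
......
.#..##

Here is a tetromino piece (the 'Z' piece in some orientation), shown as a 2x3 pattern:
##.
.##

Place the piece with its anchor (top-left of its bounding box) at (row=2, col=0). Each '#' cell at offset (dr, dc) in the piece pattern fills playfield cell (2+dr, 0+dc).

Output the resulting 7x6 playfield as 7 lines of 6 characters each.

Fill (2+0,0+0) = (2,0)
Fill (2+0,0+1) = (2,1)
Fill (2+1,0+1) = (3,1)
Fill (2+1,0+2) = (3,2)

Answer: ......
......
##.#.#
###...
..#...
......
.#..##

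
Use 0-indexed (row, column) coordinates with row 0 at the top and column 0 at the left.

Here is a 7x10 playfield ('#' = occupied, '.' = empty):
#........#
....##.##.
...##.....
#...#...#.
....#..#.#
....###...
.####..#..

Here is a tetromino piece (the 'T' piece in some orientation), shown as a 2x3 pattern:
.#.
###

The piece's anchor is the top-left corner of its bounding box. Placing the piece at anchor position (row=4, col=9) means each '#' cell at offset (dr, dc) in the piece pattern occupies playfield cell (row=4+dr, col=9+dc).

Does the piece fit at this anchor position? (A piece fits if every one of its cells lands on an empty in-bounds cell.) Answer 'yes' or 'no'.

Check each piece cell at anchor (4, 9):
  offset (0,1) -> (4,10): out of bounds -> FAIL
  offset (1,0) -> (5,9): empty -> OK
  offset (1,1) -> (5,10): out of bounds -> FAIL
  offset (1,2) -> (5,11): out of bounds -> FAIL
All cells valid: no

Answer: no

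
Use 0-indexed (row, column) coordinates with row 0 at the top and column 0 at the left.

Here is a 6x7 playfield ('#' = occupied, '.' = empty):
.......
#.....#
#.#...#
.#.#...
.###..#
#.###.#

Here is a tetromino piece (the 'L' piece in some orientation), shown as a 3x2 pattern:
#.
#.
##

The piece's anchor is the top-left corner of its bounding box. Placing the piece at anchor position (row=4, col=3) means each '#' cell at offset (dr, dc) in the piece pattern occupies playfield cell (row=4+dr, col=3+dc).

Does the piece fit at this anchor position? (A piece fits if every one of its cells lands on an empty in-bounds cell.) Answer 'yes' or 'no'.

Check each piece cell at anchor (4, 3):
  offset (0,0) -> (4,3): occupied ('#') -> FAIL
  offset (1,0) -> (5,3): occupied ('#') -> FAIL
  offset (2,0) -> (6,3): out of bounds -> FAIL
  offset (2,1) -> (6,4): out of bounds -> FAIL
All cells valid: no

Answer: no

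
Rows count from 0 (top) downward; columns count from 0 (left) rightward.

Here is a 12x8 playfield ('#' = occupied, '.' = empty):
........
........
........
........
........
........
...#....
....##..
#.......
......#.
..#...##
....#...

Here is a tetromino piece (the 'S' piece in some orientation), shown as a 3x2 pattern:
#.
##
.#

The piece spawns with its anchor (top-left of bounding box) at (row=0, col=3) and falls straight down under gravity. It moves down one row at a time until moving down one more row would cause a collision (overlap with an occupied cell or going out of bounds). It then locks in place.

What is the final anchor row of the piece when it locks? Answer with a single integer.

Answer: 4

Derivation:
Spawn at (row=0, col=3). Try each row:
  row 0: fits
  row 1: fits
  row 2: fits
  row 3: fits
  row 4: fits
  row 5: blocked -> lock at row 4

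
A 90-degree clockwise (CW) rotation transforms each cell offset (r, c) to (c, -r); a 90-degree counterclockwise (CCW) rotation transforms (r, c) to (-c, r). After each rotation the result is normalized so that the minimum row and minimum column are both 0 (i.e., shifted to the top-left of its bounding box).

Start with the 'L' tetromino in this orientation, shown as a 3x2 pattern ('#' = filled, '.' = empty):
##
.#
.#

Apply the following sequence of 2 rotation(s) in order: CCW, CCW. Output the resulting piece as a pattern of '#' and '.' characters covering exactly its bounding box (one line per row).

Answer: #.
#.
##

Derivation:
Start:
##
.#
.#
After rotation 1 (CCW):
###
#..
After rotation 2 (CCW):
#.
#.
##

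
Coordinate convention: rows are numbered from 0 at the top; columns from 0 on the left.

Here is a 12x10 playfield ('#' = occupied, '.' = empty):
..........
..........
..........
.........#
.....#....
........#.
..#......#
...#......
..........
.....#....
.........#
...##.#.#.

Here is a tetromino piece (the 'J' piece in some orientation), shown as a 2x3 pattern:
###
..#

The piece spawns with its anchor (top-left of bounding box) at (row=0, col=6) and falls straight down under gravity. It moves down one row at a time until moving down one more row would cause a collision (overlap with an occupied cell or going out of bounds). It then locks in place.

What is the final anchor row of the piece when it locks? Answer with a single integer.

Answer: 3

Derivation:
Spawn at (row=0, col=6). Try each row:
  row 0: fits
  row 1: fits
  row 2: fits
  row 3: fits
  row 4: blocked -> lock at row 3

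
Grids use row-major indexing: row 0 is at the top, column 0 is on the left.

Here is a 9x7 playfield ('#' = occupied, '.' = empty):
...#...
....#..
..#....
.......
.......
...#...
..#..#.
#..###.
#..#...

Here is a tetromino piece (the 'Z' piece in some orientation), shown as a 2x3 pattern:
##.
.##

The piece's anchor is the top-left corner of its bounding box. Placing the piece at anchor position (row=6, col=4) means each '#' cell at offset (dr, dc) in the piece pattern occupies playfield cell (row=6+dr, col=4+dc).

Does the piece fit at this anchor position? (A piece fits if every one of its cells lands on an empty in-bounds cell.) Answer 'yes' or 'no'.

Answer: no

Derivation:
Check each piece cell at anchor (6, 4):
  offset (0,0) -> (6,4): empty -> OK
  offset (0,1) -> (6,5): occupied ('#') -> FAIL
  offset (1,1) -> (7,5): occupied ('#') -> FAIL
  offset (1,2) -> (7,6): empty -> OK
All cells valid: no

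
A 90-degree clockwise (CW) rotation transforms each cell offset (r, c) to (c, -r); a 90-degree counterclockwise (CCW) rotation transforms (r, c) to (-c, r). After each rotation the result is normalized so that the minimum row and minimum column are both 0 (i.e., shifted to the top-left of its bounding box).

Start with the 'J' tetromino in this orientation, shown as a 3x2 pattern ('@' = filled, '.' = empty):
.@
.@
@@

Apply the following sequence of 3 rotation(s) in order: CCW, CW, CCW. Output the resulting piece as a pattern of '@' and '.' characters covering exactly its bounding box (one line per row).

Start:
.@
.@
@@
After rotation 1 (CCW):
@@@
..@
After rotation 2 (CW):
.@
.@
@@
After rotation 3 (CCW):
@@@
..@

Answer: @@@
..@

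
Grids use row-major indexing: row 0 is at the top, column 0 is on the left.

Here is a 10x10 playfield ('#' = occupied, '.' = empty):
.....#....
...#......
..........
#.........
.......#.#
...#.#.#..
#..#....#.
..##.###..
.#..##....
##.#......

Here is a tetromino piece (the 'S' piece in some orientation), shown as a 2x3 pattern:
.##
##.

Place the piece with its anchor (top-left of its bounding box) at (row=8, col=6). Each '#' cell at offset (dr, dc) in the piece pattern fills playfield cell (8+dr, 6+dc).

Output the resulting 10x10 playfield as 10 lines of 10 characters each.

Fill (8+0,6+1) = (8,7)
Fill (8+0,6+2) = (8,8)
Fill (8+1,6+0) = (9,6)
Fill (8+1,6+1) = (9,7)

Answer: .....#....
...#......
..........
#.........
.......#.#
...#.#.#..
#..#....#.
..##.###..
.#..##.##.
##.#..##..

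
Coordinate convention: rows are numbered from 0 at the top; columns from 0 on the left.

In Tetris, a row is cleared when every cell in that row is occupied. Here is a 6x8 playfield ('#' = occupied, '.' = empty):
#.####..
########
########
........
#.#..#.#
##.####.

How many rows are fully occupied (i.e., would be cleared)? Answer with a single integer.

Check each row:
  row 0: 3 empty cells -> not full
  row 1: 0 empty cells -> FULL (clear)
  row 2: 0 empty cells -> FULL (clear)
  row 3: 8 empty cells -> not full
  row 4: 4 empty cells -> not full
  row 5: 2 empty cells -> not full
Total rows cleared: 2

Answer: 2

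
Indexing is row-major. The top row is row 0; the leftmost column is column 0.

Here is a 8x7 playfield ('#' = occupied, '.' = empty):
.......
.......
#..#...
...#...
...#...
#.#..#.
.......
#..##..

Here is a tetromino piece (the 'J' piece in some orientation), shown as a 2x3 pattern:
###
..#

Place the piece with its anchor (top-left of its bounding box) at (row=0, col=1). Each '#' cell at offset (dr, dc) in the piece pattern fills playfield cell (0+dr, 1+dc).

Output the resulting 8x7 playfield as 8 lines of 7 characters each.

Fill (0+0,1+0) = (0,1)
Fill (0+0,1+1) = (0,2)
Fill (0+0,1+2) = (0,3)
Fill (0+1,1+2) = (1,3)

Answer: .###...
...#...
#..#...
...#...
...#...
#.#..#.
.......
#..##..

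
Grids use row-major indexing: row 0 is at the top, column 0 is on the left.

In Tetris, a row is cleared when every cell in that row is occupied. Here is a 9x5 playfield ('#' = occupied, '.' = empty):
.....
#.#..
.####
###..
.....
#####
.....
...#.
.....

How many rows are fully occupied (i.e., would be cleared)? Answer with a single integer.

Answer: 1

Derivation:
Check each row:
  row 0: 5 empty cells -> not full
  row 1: 3 empty cells -> not full
  row 2: 1 empty cell -> not full
  row 3: 2 empty cells -> not full
  row 4: 5 empty cells -> not full
  row 5: 0 empty cells -> FULL (clear)
  row 6: 5 empty cells -> not full
  row 7: 4 empty cells -> not full
  row 8: 5 empty cells -> not full
Total rows cleared: 1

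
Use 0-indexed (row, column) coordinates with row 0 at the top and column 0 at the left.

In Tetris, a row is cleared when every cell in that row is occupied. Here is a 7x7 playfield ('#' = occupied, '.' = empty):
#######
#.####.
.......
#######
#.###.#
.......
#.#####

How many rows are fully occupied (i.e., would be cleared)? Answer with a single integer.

Answer: 2

Derivation:
Check each row:
  row 0: 0 empty cells -> FULL (clear)
  row 1: 2 empty cells -> not full
  row 2: 7 empty cells -> not full
  row 3: 0 empty cells -> FULL (clear)
  row 4: 2 empty cells -> not full
  row 5: 7 empty cells -> not full
  row 6: 1 empty cell -> not full
Total rows cleared: 2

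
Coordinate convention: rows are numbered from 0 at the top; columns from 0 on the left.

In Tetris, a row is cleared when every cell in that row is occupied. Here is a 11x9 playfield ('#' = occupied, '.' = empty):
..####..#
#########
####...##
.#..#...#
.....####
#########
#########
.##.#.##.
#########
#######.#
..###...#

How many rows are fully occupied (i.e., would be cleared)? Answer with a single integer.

Check each row:
  row 0: 4 empty cells -> not full
  row 1: 0 empty cells -> FULL (clear)
  row 2: 3 empty cells -> not full
  row 3: 6 empty cells -> not full
  row 4: 5 empty cells -> not full
  row 5: 0 empty cells -> FULL (clear)
  row 6: 0 empty cells -> FULL (clear)
  row 7: 4 empty cells -> not full
  row 8: 0 empty cells -> FULL (clear)
  row 9: 1 empty cell -> not full
  row 10: 5 empty cells -> not full
Total rows cleared: 4

Answer: 4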